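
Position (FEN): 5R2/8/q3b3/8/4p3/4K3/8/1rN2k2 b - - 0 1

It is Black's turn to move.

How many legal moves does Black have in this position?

5

Black to move; king on f1.
In check: yes, from the white rook on f8.
Legal moves: Kg2, Kg1, Ke1, Bf7, Bf5.
Count: 5.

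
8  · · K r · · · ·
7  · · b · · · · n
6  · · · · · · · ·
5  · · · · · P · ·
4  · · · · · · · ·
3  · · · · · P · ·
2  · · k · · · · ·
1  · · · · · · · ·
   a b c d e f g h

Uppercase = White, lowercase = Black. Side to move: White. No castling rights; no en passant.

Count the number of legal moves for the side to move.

White to move; king on c8.
In check: yes, from the black rook on d8.
Legal moves: Kxc7, Kb7.
Count: 2.

2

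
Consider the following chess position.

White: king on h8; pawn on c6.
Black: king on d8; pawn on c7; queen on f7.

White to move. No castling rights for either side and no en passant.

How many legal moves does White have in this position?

White to move; king on h8.
In check: no.
Legal moves: none.
Count: 0.

0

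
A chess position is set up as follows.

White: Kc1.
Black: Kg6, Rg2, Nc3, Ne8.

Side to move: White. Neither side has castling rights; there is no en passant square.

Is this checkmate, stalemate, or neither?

White to move; white king on c1.
In check: no.
King squares — b1: attacked by Nc3; d1: attacked by Nc3; b2: attacked by Rg2; c2: attacked by Rg2; d2: attacked by Rg2.
Legal moves for White: none.
Not in check and no legal moves → stalemate.

stalemate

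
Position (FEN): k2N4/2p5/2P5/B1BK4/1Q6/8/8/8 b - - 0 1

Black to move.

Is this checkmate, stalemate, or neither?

stalemate

Black to move; black king on a8.
In check: no.
King squares — a7: attacked by Bc5; b7: attacked by Qb4; b8: attacked by Qb4.
Legal moves for Black: none.
Not in check and no legal moves → stalemate.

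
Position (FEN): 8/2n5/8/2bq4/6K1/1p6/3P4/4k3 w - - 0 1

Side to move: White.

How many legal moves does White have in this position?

6

White to move; king on g4.
In check: no.
Legal moves: Kh4, Kf4, Kh3, Kg3, d3, d4.
Count: 6.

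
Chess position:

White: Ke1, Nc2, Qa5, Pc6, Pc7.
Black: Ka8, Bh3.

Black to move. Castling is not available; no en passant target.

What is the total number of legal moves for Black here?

0

Black to move; king on a8.
In check: yes, from the white queen on a5.
Legal moves: none.
Count: 0.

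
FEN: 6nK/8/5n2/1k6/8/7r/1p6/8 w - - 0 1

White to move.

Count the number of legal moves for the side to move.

1

White to move; king on h8.
In check: yes, from the black rook on h3.
Legal moves: Kg7.
Count: 1.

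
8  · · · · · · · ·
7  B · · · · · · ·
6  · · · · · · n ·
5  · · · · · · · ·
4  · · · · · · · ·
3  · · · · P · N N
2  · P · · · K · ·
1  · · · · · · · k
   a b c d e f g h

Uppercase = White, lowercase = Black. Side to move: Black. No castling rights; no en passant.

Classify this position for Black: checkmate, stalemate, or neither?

Black to move; black king on h1.
In check: yes, from the white knight on g3.
King squares — g1: attacked by Kf2; g2: attacked by Kf2; h2: available.
Legal moves for Black: Kh2.
Black is in check but has 1 legal move → neither.

neither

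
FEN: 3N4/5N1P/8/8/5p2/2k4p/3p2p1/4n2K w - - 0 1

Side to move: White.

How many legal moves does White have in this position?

White to move; king on h1.
In check: yes, from the black pawn on g2.
Legal moves: Kh2, Kg1.
Count: 2.

2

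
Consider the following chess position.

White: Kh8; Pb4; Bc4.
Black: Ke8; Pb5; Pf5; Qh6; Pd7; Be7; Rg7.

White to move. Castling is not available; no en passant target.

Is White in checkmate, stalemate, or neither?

checkmate

White to move; white king on h8.
In check: yes, from the black queen on h6.
King squares — g7: attacked by Qh6; h7: attacked by Qh6; g8: attacked by Rg7.
Legal moves for White: none.
In check with no legal moves → checkmate.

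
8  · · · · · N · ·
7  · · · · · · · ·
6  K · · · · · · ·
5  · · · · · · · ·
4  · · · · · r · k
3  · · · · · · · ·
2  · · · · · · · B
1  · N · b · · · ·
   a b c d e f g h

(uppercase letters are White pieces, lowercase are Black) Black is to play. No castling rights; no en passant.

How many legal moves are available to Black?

24

Black to move; king on h4.
In check: no.
Legal moves: Kh5, Kg5, Kg4, Kh3, Rxf8, Rf7, Rf6+, Rf5, Rg4, Re4, Rd4, Rc4, Rb4, Ra4+, Rf3, Rf2, Rf1, Bh5, Bg4, Ba4, Bf3, Bb3, Be2+, Bc2.
Count: 24.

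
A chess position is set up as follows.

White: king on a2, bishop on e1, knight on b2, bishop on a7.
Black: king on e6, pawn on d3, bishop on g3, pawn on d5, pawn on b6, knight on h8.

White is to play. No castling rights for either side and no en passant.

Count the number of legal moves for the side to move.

16

White to move; king on a2.
In check: no.
Legal moves: Bb8, Bxb6, Nc4, Na4, Nxd3, Nd1, Kb3, Ka3, Kb1, Ka1, Ba5, Bb4, Bxg3, Bc3, Bf2, Bd2.
Count: 16.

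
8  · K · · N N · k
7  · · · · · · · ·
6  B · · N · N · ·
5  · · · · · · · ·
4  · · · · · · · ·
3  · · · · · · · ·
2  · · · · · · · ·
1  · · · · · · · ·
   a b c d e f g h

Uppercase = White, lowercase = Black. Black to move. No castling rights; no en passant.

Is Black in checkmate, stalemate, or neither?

Black to move; black king on h8.
In check: no.
King squares — g7: attacked by Ne8; h7: attacked by Nf6; g8: attacked by Nf6.
Legal moves for Black: none.
Not in check and no legal moves → stalemate.

stalemate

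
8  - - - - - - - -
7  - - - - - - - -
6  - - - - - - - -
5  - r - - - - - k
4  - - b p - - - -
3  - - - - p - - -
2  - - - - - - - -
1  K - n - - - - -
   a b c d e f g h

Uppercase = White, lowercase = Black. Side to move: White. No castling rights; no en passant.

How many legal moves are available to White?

White to move; king on a1.
In check: no.
Legal moves: none.
Count: 0.

0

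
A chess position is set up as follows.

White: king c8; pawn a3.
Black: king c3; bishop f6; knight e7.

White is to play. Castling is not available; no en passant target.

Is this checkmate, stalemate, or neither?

neither

White to move; white king on c8.
In check: yes, from the black knight on e7.
Legal moves for White: Kd8, Kb8, Kd7, Kc7, Kb7.
White is in check but has 5 legal moves → neither.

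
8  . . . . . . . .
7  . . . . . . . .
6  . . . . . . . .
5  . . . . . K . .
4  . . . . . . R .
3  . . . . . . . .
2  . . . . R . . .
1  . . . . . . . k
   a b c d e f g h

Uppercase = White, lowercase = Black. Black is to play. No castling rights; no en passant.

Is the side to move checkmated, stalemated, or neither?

stalemate

Black to move; black king on h1.
In check: no.
King squares — g1: attacked by Rg4; g2: attacked by Re2; h2: attacked by Re2.
Legal moves for Black: none.
Not in check and no legal moves → stalemate.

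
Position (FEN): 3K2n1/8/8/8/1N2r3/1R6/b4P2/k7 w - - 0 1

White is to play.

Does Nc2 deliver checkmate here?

yes

After Nc2: black king on a1; in check: yes, from the white knight on c2.
King squares — b1: attacked by Rb3; a2: own bishop; b2: attacked by Rb3.
Black has no legal moves → checkmate.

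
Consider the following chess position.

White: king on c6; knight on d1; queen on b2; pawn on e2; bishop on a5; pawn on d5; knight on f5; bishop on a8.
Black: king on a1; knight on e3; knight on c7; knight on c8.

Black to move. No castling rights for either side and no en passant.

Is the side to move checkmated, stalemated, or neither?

Black to move; black king on a1.
In check: yes, from the white queen on b2.
King squares — b1: attacked by Qb2; a2: attacked by Qb2; b2: attacked by Nd1.
Legal moves for Black: none.
In check with no legal moves → checkmate.

checkmate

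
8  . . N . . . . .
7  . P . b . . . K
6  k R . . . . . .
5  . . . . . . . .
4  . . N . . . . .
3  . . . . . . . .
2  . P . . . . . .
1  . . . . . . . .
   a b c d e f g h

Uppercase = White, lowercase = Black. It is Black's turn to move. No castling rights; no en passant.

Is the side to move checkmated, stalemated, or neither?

checkmate

Black to move; black king on a6.
In check: yes, from the white rook on b6.
King squares — a5: attacked by Nc4; b5: attacked by Rb6; b6: attacked by Nc4; a7: attacked by Nc8; b7: attacked by Rb6.
Legal moves for Black: none.
In check with no legal moves → checkmate.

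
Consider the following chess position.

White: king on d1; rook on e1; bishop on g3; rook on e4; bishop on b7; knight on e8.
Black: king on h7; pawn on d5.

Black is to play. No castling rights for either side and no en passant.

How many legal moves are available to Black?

6

Black to move; king on h7.
In check: no.
Legal moves: Kh8, Kg8, Kh6, Kg6, dxe4, d4.
Count: 6.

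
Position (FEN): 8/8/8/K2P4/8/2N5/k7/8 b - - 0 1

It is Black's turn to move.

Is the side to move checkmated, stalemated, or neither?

neither

Black to move; black king on a2.
In check: yes, from the white knight on c3.
Legal moves for Black: Kb3, Ka3, Kb2, Ka1.
Black is in check but has 4 legal moves → neither.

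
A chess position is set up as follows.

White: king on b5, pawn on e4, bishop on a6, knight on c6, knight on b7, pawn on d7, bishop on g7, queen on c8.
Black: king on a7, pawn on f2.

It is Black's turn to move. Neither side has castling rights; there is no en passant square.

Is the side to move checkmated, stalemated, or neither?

checkmate

Black to move; black king on a7.
In check: yes, from the white knight on c6.
King squares — a6: attacked by Kb5; b6: attacked by Kb5; b7: attacked by Ba6; a8: attacked by Qc8; b8: attacked by Nc6.
Legal moves for Black: none.
In check with no legal moves → checkmate.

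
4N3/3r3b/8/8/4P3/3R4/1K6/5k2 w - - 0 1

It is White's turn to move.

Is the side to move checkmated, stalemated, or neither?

neither

White to move; white king on b2.
In check: no.
Legal moves for White include: Ng7, Nc7, Nf6, Nd6, Rxd7, Rd6, Rd5, Rd4, Rh3, Rg3, Rf3+, Re3, Rc3, Rb3, Ra3, Rd2, Rd1+, Kc3, ... (list truncated; more exist).
White has legal moves and is not in check → neither.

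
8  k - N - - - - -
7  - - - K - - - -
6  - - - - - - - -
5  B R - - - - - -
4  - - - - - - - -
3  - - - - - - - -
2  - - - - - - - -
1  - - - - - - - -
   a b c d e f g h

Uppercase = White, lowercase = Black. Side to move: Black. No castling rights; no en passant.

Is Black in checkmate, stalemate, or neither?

Black to move; black king on a8.
In check: no.
King squares — a7: attacked by Nc8; b7: attacked by Rb5; b8: attacked by Rb5.
Legal moves for Black: none.
Not in check and no legal moves → stalemate.

stalemate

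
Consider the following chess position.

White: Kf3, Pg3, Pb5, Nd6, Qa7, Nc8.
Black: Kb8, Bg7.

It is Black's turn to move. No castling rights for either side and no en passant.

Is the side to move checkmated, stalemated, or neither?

Black to move; black king on b8.
In check: yes, from the white queen on a7.
King squares — a7: attacked by Nc8; b7: attacked by Nd6; c7: attacked by Qa7; a8: attacked by Qa7; c8: attacked by Nd6.
Legal moves for Black: none.
In check with no legal moves → checkmate.

checkmate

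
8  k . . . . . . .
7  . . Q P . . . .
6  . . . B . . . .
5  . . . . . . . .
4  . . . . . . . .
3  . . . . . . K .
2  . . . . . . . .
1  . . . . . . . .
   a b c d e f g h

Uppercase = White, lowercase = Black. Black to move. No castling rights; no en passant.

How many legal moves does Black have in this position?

0

Black to move; king on a8.
In check: no.
Legal moves: none.
Count: 0.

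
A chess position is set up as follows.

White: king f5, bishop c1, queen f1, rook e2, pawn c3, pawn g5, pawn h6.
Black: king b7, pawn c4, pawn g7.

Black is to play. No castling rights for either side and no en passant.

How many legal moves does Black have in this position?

10

Black to move; king on b7.
In check: no.
Legal moves: Kc8, Kb8, Ka8, Kc7, Ka7, Kc6, Kb6, Ka6, gxh6, g6+.
Count: 10.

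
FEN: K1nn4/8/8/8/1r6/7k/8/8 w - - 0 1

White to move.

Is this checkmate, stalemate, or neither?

stalemate

White to move; white king on a8.
In check: no.
King squares — a7: attacked by Nc8; b7: attacked by Rb4; b8: attacked by Rb4.
Legal moves for White: none.
Not in check and no legal moves → stalemate.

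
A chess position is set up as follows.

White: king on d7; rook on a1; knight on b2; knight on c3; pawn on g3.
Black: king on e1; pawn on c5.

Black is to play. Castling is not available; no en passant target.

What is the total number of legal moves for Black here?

2

Black to move; king on e1.
In check: yes, from the white rook on a1.
Legal moves: Kf2, Kd2.
Count: 2.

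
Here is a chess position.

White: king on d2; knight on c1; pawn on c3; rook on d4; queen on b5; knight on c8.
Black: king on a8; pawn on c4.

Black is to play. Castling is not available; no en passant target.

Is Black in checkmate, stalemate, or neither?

Black to move; black king on a8.
In check: no.
King squares — a7: attacked by Nc8; b7: attacked by Qb5; b8: attacked by Qb5.
Legal moves for Black: none.
Not in check and no legal moves → stalemate.

stalemate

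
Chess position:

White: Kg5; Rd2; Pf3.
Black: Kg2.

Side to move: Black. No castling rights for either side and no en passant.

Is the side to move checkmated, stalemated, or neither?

neither

Black to move; black king on g2.
In check: yes, from the white rook on d2.
King squares — f1: available; g1: available; h1: available; f2: attacked by Rd2; h2: attacked by Rd2; f3: available; g3: available; h3: available.
Legal moves for Black: Kh3, Kg3, Kxf3, Kh1, Kg1, Kf1.
Black is in check but has 6 legal moves → neither.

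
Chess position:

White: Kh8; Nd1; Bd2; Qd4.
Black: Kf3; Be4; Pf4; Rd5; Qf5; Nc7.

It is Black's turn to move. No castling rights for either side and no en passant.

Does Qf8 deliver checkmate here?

After Qf8: white king on h8; in check: yes, from the black queen on f8.
King squares — g7: attacked by Qf8; h7: attacked by Be4; g8: attacked by Qf8.
White has no legal moves → checkmate.

yes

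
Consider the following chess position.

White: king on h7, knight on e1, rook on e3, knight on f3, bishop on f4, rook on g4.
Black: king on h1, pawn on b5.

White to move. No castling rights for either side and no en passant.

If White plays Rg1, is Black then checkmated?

After Rg1: black king on h1; in check: yes, from the white rook on g1.
King squares — g1: attacked by Nf3; g2: attacked by Ne1; h2: attacked by Nf3.
Black has no legal moves → checkmate.

yes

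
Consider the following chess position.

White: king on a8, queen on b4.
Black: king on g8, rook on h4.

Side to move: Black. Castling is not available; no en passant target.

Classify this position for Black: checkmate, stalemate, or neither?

neither

Black to move; black king on g8.
In check: no.
Legal moves for Black: Kh8, Kh7, Kg7, Kf7, Rh8, Rh7, Rh6, Rh5, Rg4, Rf4, Re4, Rd4, Rc4, Rxb4, Rh3, Rh2, Rh1.
Black has 17 legal moves and is not in check → neither.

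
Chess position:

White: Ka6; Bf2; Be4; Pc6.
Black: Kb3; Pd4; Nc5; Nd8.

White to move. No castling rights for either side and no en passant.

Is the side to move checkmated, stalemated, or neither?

White to move; white king on a6.
In check: yes, from the black knight on c5.
King squares — a5: available; b5: available; b6: available; a7: available; b7: attacked by Nc5.
Legal moves for White: Ka7, Kb6, Kb5, Ka5.
White is in check but has 4 legal moves → neither.

neither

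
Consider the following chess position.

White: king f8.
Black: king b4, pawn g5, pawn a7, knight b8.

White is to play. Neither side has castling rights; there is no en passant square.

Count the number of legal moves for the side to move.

5

White to move; king on f8.
In check: no.
Legal moves: Kg8, Ke8, Kg7, Kf7, Ke7.
Count: 5.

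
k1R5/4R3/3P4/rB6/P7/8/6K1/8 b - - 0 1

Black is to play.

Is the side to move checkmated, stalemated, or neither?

Black to move; black king on a8.
In check: yes, from the white rook on c8.
King squares — a7: attacked by Re7; b7: attacked by Re7; b8: attacked by Rc8.
Legal moves for Black: none.
In check with no legal moves → checkmate.

checkmate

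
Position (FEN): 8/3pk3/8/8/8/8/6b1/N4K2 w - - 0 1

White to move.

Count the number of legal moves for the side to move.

5

White to move; king on f1.
In check: yes, from the black bishop on g2.
Legal moves: Kxg2, Kf2, Ke2, Kg1, Ke1.
Count: 5.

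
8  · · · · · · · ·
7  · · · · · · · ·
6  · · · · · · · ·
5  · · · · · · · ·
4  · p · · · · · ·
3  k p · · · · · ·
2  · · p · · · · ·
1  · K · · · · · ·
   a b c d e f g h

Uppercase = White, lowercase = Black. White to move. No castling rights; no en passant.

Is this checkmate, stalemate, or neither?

White to move; white king on b1.
In check: yes, from the black pawn on c2.
Legal moves for White: Kc1, Ka1.
White is in check but has 2 legal moves → neither.

neither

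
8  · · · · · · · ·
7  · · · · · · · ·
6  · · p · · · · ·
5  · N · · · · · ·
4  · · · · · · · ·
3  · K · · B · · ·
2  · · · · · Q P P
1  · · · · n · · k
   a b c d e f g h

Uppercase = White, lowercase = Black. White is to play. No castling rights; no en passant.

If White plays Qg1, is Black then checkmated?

After Qg1: black king on h1; in check: yes, from the white queen on g1.
King squares — g1: attacked by Be3; g2: attacked by Qg1; h2: attacked by Qg1.
Black has no legal moves → checkmate.

yes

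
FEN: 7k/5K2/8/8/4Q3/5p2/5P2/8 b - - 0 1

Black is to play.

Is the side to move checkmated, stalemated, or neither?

stalemate

Black to move; black king on h8.
In check: no.
King squares — g7: attacked by Kf7; h7: attacked by Qe4; g8: attacked by Kf7.
Legal moves for Black: none.
Not in check and no legal moves → stalemate.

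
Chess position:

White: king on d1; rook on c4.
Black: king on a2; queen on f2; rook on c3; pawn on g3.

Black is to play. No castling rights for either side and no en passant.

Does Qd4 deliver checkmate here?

After Qd4: white king on d1; in check: yes, from the black queen on d4.
White has 3 legal replies: Ke2, Ke1, Rxd4.
In check but a legal move exists → not checkmate.

no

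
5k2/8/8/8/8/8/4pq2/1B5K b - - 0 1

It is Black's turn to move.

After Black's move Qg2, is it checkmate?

no

After Qg2: white king on h1; in check: yes, from the black queen on g2.
White has 1 legal reply: Kxg2.
In check but a legal move exists → not checkmate.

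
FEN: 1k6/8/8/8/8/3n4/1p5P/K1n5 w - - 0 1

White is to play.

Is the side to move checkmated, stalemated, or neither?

White to move; white king on a1.
In check: yes, from the black pawn on b2.
Legal moves for White: Kb1.
White is in check but has 1 legal move → neither.

neither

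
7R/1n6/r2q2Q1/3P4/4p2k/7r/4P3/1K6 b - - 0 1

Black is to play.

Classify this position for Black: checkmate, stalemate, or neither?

Black to move; black king on h4.
In check: yes, from the white rook on h8.
King squares — g3: attacked by Qg6; h3: own rook; g4: attacked by Qg6; g5: attacked by Qg6; h5: attacked by Qg6.
Legal moves for Black: none.
In check with no legal moves → checkmate.

checkmate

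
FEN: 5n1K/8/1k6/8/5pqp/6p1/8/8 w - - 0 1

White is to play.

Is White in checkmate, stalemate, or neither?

stalemate

White to move; white king on h8.
In check: no.
King squares — g7: attacked by Qg4; h7: attacked by Nf8; g8: attacked by Qg4.
Legal moves for White: none.
Not in check and no legal moves → stalemate.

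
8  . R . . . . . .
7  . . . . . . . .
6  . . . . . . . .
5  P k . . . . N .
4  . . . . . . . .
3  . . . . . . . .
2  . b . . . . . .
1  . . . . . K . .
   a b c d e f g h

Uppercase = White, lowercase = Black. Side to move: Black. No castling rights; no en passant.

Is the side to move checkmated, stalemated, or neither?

neither

Black to move; black king on b5.
In check: yes, from the white rook on b8.
King squares — a4: available; b4: attacked by Rb8; c4: available; a5: available; c5: available; a6: available; b6: attacked by Pa5; c6: available.
Legal moves for Black: Kc6, Ka6, Kc5, Kxa5, Kc4, Ka4.
Black is in check but has 6 legal moves → neither.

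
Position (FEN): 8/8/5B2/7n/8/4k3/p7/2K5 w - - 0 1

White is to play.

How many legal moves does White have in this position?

White to move; king on c1.
In check: no.
Legal moves: Bh8, Bd8, Bg7, Be7, Bg5+, Be5, Bh4, Bd4+, Bc3, Bb2, Ba1, Kc2, Kb2, Kd1.
Count: 14.

14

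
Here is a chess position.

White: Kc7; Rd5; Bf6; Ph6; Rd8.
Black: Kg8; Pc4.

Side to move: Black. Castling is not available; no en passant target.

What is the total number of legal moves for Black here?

Black to move; king on g8.
In check: yes, from the white rook on d8.
Legal moves: Kh7, Kf7.
Count: 2.

2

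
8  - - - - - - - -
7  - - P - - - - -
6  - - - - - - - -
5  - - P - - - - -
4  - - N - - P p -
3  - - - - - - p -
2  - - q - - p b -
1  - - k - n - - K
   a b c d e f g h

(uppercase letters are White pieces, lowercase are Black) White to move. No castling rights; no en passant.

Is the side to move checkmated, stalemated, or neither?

White to move; white king on h1.
In check: yes, from the black bishop on g2.
King squares — g1: attacked by Pf2; g2: attacked by Ne1; h2: attacked by Pg3.
Legal moves for White: none.
In check with no legal moves → checkmate.

checkmate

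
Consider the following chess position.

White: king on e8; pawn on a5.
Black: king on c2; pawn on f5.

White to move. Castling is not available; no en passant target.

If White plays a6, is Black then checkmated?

After a6: black king on c2; in check: no.
Black is not in check, so this cannot be checkmate.

no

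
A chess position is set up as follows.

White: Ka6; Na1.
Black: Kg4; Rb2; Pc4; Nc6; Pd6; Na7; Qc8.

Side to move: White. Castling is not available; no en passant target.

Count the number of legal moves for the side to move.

0

White to move; king on a6.
In check: yes, from the black queen on c8.
Legal moves: none.
Count: 0.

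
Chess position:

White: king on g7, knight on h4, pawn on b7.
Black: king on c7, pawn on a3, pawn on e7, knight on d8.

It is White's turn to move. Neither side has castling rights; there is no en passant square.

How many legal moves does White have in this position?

White to move; king on g7.
In check: no.
Legal moves: Kh8, Kg8, Kf8, Kh7, Kh6, Kg6, Ng6, Nf5, Nf3, Ng2, b8=Q+, b8=R, b8=B+, b8=N.
Count: 14.

14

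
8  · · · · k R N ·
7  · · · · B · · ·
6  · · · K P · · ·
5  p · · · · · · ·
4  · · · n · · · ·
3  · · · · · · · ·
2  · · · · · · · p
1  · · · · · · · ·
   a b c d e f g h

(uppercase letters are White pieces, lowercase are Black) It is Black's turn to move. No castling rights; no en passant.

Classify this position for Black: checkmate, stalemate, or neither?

Black to move; black king on e8.
In check: yes, from the white rook on f8.
King squares — d7: attacked by Kd6; e7: attacked by Kd6; f7: attacked by Pe6; d8: attacked by Be7; f8: attacked by Be7.
Legal moves for Black: none.
In check with no legal moves → checkmate.

checkmate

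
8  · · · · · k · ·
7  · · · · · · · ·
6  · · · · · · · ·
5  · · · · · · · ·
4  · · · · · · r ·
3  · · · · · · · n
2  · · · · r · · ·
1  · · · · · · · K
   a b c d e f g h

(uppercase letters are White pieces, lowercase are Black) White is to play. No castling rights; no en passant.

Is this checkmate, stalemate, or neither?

stalemate

White to move; white king on h1.
In check: no.
King squares — g1: attacked by Nh3; g2: attacked by Re2; h2: attacked by Re2.
Legal moves for White: none.
Not in check and no legal moves → stalemate.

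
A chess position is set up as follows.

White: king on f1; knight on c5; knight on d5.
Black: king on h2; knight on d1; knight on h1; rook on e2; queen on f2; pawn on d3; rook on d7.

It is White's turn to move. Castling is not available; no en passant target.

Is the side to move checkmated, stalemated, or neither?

White to move; white king on f1.
In check: yes, from the black queen on f2.
King squares — e1: attacked by Re2; g1: attacked by Qf2; e2: attacked by Qf2; f2: attacked by Nd1; g2: attacked by Qf2.
Legal moves for White: none.
In check with no legal moves → checkmate.

checkmate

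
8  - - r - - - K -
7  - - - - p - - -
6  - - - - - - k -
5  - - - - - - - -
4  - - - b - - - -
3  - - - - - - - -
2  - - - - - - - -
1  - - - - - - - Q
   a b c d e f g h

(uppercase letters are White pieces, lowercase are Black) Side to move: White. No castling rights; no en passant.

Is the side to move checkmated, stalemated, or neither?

checkmate

White to move; white king on g8.
In check: yes, from the black rook on c8.
King squares — f7: attacked by Kg6; g7: attacked by Bd4; h7: attacked by Kg6; f8: attacked by Rc8; h8: attacked by Bd4.
Legal moves for White: none.
In check with no legal moves → checkmate.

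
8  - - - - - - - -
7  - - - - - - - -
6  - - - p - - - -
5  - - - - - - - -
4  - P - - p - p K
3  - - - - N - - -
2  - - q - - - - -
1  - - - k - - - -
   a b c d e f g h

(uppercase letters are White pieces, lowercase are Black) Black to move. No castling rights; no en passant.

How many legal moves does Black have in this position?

4

Black to move; king on d1.
In check: yes, from the white knight on e3.
Legal moves: Ke2, Kd2, Ke1, Kc1.
Count: 4.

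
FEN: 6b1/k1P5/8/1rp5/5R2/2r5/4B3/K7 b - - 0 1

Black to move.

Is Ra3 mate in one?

After Ra3: white king on a1; in check: yes, from the black rook on a3.
King squares — b1: attacked by Rb5; a2: attacked by Ra3; b2: attacked by Rb5.
White has no legal moves → checkmate.

yes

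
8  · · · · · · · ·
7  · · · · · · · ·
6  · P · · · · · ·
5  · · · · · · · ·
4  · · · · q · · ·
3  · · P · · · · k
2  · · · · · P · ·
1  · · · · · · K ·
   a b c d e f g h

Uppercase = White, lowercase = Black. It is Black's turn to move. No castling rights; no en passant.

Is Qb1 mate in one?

After Qb1: white king on g1; in check: yes, from the black queen on b1.
King squares — f1: attacked by Qb1; h1: attacked by Qb1; f2: own pawn; g2: attacked by Kh3; h2: attacked by Kh3.
White has no legal moves → checkmate.

yes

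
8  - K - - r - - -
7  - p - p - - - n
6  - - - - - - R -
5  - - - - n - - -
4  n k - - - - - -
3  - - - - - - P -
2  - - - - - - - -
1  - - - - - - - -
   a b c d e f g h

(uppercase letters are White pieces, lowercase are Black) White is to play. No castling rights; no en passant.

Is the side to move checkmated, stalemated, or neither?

neither

White to move; white king on b8.
In check: yes, from the black rook on e8.
King squares — a7: available; b7: available; c7: available; a8: attacked by Re8; c8: attacked by Re8.
Legal moves for White: Kc7, Kxb7, Ka7.
White is in check but has 3 legal moves → neither.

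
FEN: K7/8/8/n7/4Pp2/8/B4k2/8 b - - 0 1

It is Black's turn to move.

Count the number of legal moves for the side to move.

Black to move; king on f2.
In check: no.
Legal moves: Nb7, Nc6, Nc4, Nb3, Kg3, Kf3, Ke3, Kg2, Ke2, Kg1, Kf1, Ke1, f3.
Count: 13.

13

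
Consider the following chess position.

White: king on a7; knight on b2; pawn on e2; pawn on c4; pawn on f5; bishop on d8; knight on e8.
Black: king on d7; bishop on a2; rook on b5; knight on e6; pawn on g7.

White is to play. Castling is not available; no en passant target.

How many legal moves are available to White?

White to move; king on a7.
In check: no.
Legal moves: Nxg7, Nc7, Nf6+, Nd6, Be7, Bc7, Bf6, Bb6, Bg5, Ba5, Bh4, Ka8, Ka6, Na4, Nd3, Nd1, fxe6+, cxb5, f6, c5, e3, e4.
Count: 22.

22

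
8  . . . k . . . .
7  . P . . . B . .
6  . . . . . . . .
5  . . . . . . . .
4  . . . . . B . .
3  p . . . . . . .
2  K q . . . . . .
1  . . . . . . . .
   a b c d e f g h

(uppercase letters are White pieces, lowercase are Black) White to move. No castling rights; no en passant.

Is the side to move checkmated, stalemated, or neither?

White to move; white king on a2.
In check: yes, from the black queen on b2.
King squares — a1: attacked by Qb2; b1: attacked by Qb2; b2: attacked by Pa3; a3: attacked by Qb2; b3: attacked by Qb2.
Legal moves for White: none.
In check with no legal moves → checkmate.

checkmate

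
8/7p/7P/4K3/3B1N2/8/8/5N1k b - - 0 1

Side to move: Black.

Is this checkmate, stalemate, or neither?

Black to move; black king on h1.
In check: no.
King squares — g1: attacked by Bd4; g2: attacked by Nf4; h2: attacked by Nf1.
Legal moves for Black: none.
Not in check and no legal moves → stalemate.

stalemate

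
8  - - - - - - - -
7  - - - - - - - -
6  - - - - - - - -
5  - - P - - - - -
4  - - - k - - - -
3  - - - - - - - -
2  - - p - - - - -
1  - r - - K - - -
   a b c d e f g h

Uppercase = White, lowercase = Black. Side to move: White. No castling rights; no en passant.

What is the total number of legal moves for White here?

3

White to move; king on e1.
In check: yes, from the black rook on b1.
Legal moves: Kf2, Ke2, Kd2.
Count: 3.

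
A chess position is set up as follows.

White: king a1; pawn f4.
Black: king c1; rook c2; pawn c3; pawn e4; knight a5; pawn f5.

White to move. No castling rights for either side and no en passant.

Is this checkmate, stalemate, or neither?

stalemate

White to move; white king on a1.
In check: no.
King squares — b1: attacked by Kc1; a2: attacked by Rc2; b2: attacked by Kc1.
Legal moves for White: none.
Not in check and no legal moves → stalemate.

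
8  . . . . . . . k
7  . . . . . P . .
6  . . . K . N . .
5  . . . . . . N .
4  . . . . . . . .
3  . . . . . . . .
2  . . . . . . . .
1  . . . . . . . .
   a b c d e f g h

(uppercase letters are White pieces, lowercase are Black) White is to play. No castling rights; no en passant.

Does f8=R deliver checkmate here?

no

After f8=R: black king on h8; in check: yes, from the white rook on f8.
Black has 1 legal reply: Kg7.
In check but a legal move exists → not checkmate.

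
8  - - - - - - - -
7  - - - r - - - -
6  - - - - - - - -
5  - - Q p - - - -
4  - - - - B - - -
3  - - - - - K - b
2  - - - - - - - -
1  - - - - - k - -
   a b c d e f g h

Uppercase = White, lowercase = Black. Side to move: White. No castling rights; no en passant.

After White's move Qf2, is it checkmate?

yes

After Qf2: black king on f1; in check: yes, from the white queen on f2.
King squares — e1: attacked by Qf2; g1: attacked by Qf2; e2: attacked by Qf2; f2: attacked by Kf3; g2: attacked by Qf2.
Black has no legal moves → checkmate.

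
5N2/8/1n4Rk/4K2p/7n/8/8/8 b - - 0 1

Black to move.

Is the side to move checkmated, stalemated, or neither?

Black to move; black king on h6.
In check: yes, from the white rook on g6.
Legal moves for Black: Nxg6+.
Black is in check but has 1 legal move → neither.

neither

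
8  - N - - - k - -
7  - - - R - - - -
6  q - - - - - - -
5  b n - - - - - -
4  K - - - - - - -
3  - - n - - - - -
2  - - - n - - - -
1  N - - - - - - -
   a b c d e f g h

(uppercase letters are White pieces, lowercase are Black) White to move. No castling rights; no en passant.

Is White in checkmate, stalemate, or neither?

checkmate

White to move; white king on a4.
In check: yes, from the black knight on c3.
King squares — a3: attacked by Nb5; b3: attacked by Nd2; b4: attacked by Ba5; a5: attacked by Qa6; b5: attacked by Nc3.
Legal moves for White: none.
In check with no legal moves → checkmate.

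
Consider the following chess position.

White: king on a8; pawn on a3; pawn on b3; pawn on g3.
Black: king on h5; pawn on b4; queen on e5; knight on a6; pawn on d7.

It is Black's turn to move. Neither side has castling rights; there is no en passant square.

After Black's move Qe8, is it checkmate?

After Qe8: white king on a8; in check: yes, from the black queen on e8.
White has 2 legal replies: Kb7, Ka7.
In check but a legal move exists → not checkmate.

no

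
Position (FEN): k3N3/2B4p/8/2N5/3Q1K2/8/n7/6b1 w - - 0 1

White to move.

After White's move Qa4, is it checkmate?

yes

After Qa4: black king on a8; in check: yes, from the white queen on a4.
King squares — a7: attacked by Qa4; b7: attacked by Nc5; b8: attacked by Bc7.
Black has no legal moves → checkmate.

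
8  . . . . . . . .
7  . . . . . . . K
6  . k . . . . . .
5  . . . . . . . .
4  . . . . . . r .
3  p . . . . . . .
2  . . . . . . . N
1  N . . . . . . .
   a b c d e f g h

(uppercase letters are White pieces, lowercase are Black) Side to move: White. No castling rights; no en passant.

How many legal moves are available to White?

White to move; king on h7.
In check: no.
Legal moves: Kh8, Kh6, Nxg4, Nf3, Nf1, Nb3, Nc2.
Count: 7.

7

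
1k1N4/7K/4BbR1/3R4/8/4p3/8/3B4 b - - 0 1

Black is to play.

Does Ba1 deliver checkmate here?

no

After Ba1: white king on h7; in check: no.
White is not in check, so this cannot be checkmate.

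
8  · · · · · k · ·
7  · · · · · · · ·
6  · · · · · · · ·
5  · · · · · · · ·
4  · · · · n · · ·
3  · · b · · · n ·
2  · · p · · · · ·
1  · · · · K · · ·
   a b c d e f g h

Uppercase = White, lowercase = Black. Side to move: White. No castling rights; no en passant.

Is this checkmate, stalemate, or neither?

White to move; white king on e1.
In check: yes, from the black bishop on c3.
King squares — d1: attacked by Pc2; f1: attacked by Ng3; d2: attacked by Bc3; e2: attacked by Ng3; f2: attacked by Ne4.
Legal moves for White: none.
In check with no legal moves → checkmate.

checkmate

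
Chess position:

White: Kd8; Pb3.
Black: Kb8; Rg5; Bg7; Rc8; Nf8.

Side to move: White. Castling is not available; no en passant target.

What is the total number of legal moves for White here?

White to move; king on d8.
In check: yes, from the black rook on c8.
Legal moves: Ke7.
Count: 1.

1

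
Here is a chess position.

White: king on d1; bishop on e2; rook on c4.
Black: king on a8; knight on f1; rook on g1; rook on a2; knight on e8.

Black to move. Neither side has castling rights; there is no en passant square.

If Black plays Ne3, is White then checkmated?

yes

After Ne3: white king on d1; in check: yes, from the black rook on g1 and the black knight on e3.
King squares — c1: attacked by Rg1; e1: attacked by Rg1; c2: attacked by Ra2; d2: attacked by Ra2; e2: own bishop.
White has no legal moves → checkmate.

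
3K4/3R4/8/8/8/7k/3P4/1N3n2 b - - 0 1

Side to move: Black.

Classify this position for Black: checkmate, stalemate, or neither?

Black to move; black king on h3.
In check: no.
Legal moves for Black: Kh4, Kg4, Kg3, Kh2, Kg2, Ng3, Ne3, Nh2, Nxd2.
Black has 9 legal moves and is not in check → neither.

neither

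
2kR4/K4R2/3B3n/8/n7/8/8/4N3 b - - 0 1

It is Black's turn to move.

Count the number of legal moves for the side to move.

1

Black to move; king on c8.
In check: yes, from the white rook on d8.
Legal moves: Kxd8.
Count: 1.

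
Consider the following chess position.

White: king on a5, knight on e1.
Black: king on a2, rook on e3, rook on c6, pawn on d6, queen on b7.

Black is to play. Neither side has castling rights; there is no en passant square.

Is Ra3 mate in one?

yes

After Ra3: white king on a5; in check: yes, from the black rook on a3.
King squares — a4: attacked by Ra3; b4: attacked by Qb7; b5: attacked by Qb7; a6: attacked by Ra3; b6: attacked by Rc6.
White has no legal moves → checkmate.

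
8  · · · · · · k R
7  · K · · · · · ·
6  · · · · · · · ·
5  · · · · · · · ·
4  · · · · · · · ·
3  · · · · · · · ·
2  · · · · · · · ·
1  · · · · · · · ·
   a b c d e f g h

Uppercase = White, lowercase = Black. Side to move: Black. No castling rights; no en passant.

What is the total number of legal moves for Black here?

Black to move; king on g8.
In check: yes, from the white rook on h8.
Legal moves: Kxh8, Kg7, Kf7.
Count: 3.

3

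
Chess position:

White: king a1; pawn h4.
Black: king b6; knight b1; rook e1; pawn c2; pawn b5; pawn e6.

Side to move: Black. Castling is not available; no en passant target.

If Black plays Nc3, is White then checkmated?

After Nc3: white king on a1; in check: yes, from the black rook on e1.
White has 1 legal reply: Kb2.
In check but a legal move exists → not checkmate.

no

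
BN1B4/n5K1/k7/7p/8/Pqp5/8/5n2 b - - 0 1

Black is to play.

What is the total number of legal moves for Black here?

Black to move; king on a6.
In check: yes, from the white knight on b8.
Legal moves: Kb5, Qxb8.
Count: 2.

2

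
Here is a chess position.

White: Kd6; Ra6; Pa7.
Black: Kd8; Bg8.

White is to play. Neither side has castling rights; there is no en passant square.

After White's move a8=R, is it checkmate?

After a8=R: black king on d8; in check: yes, from the white rook on a8.
King squares — c7: attacked by Kd6; d7: attacked by Kd6; e7: attacked by Kd6; c8: attacked by Ra8; e8: attacked by Ra8.
Black has no legal moves → checkmate.

yes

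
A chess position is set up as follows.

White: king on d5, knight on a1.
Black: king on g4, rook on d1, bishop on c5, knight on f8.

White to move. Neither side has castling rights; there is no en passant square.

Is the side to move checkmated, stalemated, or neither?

White to move; white king on d5.
In check: yes, from the black rook on d1.
Legal moves for White: Kc6, Ke5, Kxc5, Ke4, Kc4.
White is in check but has 5 legal moves → neither.

neither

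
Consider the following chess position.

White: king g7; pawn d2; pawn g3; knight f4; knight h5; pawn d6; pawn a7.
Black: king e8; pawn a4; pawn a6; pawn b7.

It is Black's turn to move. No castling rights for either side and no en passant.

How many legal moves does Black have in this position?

Black to move; king on e8.
In check: no.
Legal moves: Kd8, Kd7, b6, a5, a3, b5.
Count: 6.

6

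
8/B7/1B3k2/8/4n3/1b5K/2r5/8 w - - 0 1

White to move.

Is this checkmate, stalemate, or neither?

neither

White to move; white king on h3.
In check: no.
Legal moves for White: Bb8, Bd8+, Bc7, Bc5, Ba5, Bd4+, Be3, Bf2, Bg1, Kh4, Kg4.
White has 11 legal moves and is not in check → neither.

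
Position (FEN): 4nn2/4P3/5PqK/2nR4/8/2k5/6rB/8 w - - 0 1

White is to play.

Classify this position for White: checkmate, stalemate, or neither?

White to move; white king on h6.
In check: yes, from the black queen on g6.
King squares — g5: attacked by Rg2; h5: attacked by Qg6; g6: attacked by Rg2; g7: attacked by Qg6; h7: attacked by Qg6.
Legal moves for White: none.
In check with no legal moves → checkmate.

checkmate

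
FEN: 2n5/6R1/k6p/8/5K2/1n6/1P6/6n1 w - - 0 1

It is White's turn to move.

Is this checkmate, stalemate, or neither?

White to move; white king on f4.
In check: no.
Legal moves for White include: Rg8, Rh7, Rf7, Re7, Rd7, Rc7, Rb7, Ra7+, Rg6+, Rg5, Rg4, Rg3, Rg2, Rxg1, Kf5, Ke5, Kg4, Ke4, ... (list truncated; more exist).
White has legal moves and is not in check → neither.

neither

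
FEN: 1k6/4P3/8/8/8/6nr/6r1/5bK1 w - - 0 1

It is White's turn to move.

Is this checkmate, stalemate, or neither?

White to move; white king on g1.
In check: yes, from the black rook on g2.
King squares — f1: attacked by Ng3; h1: attacked by Ng3; f2: attacked by Rg2; g2: attacked by Bf1; h2: attacked by Rg2.
Legal moves for White: none.
In check with no legal moves → checkmate.

checkmate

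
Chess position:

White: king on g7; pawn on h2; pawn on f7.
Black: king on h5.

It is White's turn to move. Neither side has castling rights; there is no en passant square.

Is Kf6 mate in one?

no

After Kf6: black king on h5; in check: no.
Black is not in check, so this cannot be checkmate.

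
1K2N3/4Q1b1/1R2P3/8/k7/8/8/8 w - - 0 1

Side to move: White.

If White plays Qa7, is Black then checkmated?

After Qa7: black king on a4; in check: yes, from the white queen on a7.
King squares — a3: attacked by Qa7; b3: attacked by Rb6; b4: attacked by Rb6; a5: attacked by Qa7; b5: attacked by Rb6.
Black has no legal moves → checkmate.

yes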